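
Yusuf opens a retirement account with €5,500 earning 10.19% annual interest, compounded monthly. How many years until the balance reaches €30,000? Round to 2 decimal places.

(1 + 0.00849167)^(12t) = 30,000/5,500 = 5.4545.
12t·ln(1 + 0.00849167) = ln(5.4545); 12t = 1.6964/0.00845582 ≈ 200.6252.
t ≈ 16.7188 years.

16.72 years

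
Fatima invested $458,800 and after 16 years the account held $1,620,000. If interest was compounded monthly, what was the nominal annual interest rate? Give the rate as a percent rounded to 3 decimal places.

(1 + r/12)^192 = 1,620,000/458,800 = 3.53095.
1 + r/12 = 3.53095^(1/192) ≈ 1.006592, so r/12 ≈ 0.0065923.
r ≈ 12·0.0065923 = 7.91076%.

7.911%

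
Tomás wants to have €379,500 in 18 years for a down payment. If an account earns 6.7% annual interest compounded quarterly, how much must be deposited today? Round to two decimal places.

Periodic rate = 6.7%/4 = 0.01675; 72 periods.
P = 379,500/(1 + 0.01675)^72 ≈ 379,500/3.30689981256 ≈ 114,760.0537.

€114,760.05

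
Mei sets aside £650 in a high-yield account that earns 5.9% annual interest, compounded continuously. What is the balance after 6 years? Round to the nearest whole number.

A = P·e^(rt) = 650·e^(0.059·6) = 650·e^0.354.
e^0.354 ≈ 1.42475519, so A ≈ 926.0909.

£926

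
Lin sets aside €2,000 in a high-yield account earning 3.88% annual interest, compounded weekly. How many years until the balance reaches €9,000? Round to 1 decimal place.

We need (1 + 0.000746154)^(52t) = 4.5, so 52t = ln 4.5 / ln 1.000746 ≈ 2016.5258.
t ≈ 2016.5258/52 = 38.7793 years.

38.8 years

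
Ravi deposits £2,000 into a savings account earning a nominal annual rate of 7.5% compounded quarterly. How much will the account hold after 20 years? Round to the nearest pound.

Periodic rate = 7.5%/4 = 0.01875; periods = 4·20 = 80.
A = 2,000·(1 + 0.01875)^80 ≈ 2,000·4.419872484 ≈ 8,839.7450.

£8,840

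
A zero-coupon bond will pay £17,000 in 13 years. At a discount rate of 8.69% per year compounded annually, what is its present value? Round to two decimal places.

£5,754.19

Growth factor = (1 + 0.0869)^13 ≈ 2.9543684297.
P = 17,000/2.9543684297 ≈ 5,754.1909.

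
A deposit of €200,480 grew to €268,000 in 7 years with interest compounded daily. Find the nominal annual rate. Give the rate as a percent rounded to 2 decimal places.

4.15%

The 2555-period growth factor is 268,000/200,480 = 1.33679.
r/365 = 1.33679^(1/2555) − 1 ≈ 0.000113616, so r ≈ 365·0.000113616 = 4.14699%.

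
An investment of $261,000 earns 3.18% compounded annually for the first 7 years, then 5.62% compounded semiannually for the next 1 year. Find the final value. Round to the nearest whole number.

After 7 years at 3.18%: 261,000 × 1.24499803151 ≈ 324,944.4862.
Then 1 years at 5.62%: 324,944.4862 × 1.05698961 ≈ 343,462.9458.

$343,463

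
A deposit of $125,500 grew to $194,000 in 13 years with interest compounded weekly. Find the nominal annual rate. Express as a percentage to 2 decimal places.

3.35%

(1 + r/52)^676 = 194,000/125,500 = 1.54582.
1 + r/52 = 1.54582^(1/676) ≈ 1.000645, so r/52 ≈ 0.000644516.
r ≈ 52·0.000644516 = 3.35148%.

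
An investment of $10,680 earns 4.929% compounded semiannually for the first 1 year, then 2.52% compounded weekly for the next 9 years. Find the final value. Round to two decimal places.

After 1 years at 4.929%: 10,680 × 1.049897376 ≈ 11,212.9040.
Then 9 years at 2.52%: 11,212.9040 × 1.2545100054 ≈ 14,066.7002.

$14,066.70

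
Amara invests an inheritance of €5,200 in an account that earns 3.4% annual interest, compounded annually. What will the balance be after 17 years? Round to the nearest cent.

€9,180.21

Annual rate = 3.4% = 0.034; years = 17.
A = 5,200·(1 + 0.034)^17 ≈ 5,200·1.765424539 ≈ 9,180.2076.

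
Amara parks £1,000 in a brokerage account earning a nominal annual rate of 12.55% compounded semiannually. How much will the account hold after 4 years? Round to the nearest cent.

£1,627.23

Growth factor = (1 + 0.06275)^8 ≈ 1.627229875.
A ≈ 1,000 × 1.627229875 ≈ 1,627.2299.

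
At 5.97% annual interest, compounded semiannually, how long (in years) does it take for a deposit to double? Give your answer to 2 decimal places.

(1 + 0.02985)^(2t) = 2.
2t = ln 2 / ln(1 + 0.02985) ≈ 0.69315/0.0294132 ≈ 23.5659.
t ≈ 11.7829.

11.78 years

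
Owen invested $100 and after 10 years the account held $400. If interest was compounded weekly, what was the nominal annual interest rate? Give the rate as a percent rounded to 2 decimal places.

13.88%

The 520-period growth factor is 400/100 = 4.
r/52 = 4^(1/520) − 1 ≈ 0.00266951, so r ≈ 52·0.00266951 = 13.88144%.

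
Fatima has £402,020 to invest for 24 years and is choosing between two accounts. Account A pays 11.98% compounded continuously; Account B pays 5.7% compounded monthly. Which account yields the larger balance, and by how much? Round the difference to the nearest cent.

Account A, by £5,553,577.15

Account A growth factor: e^(0.1198·24) = e^2.8752 ≈ 17.72896956082; balance ≈ 7,127,400.3428.
Account B growth factor: (1 + 0.00475)^288 ≈ 3.914788292481; balance ≈ 1,573,823.1893.
Account A is larger by 5,553,577.1535.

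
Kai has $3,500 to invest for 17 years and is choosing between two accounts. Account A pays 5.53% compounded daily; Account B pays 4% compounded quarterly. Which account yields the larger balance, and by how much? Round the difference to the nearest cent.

Account A, by $2,074.92

A: (1 + 0.0553/365)^6205 ≈ 2.560055125, so 3,500 × 2.560055125 ≈ 8,960.1929.
B: (1 + 0.01)^68 ≈ 1.967222202, so 3,500 × 1.967222202 ≈ 6,885.2777.
Difference ≈ 2,074.9152 in favor of A.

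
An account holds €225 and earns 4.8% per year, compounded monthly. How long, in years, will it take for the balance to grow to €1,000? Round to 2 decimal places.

(1 + 0.004)^(12t) = 1,000/225 = 4.4444.
12t·ln(1 + 0.004) = ln(4.4444); 12t = 1.4917/0.00399202 ≈ 373.6591.
t ≈ 31.1383 years.

31.14 years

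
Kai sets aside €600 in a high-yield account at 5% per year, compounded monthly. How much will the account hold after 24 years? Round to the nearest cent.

Periodic rate = 5%/12 = 0.00416667; periods = 12·24 = 288.
A = 600·(1 + 0.05/12)^288 ≈ 600·3.311849924 ≈ 1,987.1100.

€1,987.11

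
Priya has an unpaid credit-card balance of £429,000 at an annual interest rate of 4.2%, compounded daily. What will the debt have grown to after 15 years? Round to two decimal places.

£805,465.74

Growth factor = (1 + 0.042/365)^5475 ≈ 1.87754252877.
A ≈ 429,000 × 1.87754252877 ≈ 805,465.7448.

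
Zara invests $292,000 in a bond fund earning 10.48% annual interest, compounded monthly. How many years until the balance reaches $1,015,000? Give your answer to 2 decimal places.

We need (1 + 0.00873333)^(12t) = 3.476, so 12t = ln 3.476 / ln 1.008733 ≈ 143.2812.
t ≈ 143.2812/12 = 11.9401 years.

11.94 years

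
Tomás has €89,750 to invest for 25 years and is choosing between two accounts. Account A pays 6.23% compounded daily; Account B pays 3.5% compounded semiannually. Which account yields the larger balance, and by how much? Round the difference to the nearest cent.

Account A growth factor: (1 + 0.0623/365)^9125 ≈ 4.7463081973; balance ≈ 425,981.1607.
Account B growth factor: (1 + 0.0175)^50 ≈ 2.38078893186; balance ≈ 213,675.8066.
Account A is larger by 212,305.3541.

Account A, by €212,305.35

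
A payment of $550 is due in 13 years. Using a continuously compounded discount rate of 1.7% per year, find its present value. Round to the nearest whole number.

$441

P = A·e^(−rt) = 550·e^(−0.221).
e^(−0.221) ≈ 0.80171668, so P ≈ 440.9442.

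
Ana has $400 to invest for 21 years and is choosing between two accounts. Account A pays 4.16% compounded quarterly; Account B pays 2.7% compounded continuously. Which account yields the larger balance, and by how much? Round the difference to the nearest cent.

A: (1 + 0.0104)^84 ≈ 2.38473625, so 400 × 2.38473625 ≈ 953.8945.
B: e^(0.027·21) = e^0.567 ≈ 1.7629702, so 400 × 1.7629702 ≈ 705.1881.
Difference ≈ 248.7064 in favor of A.

Account A, by $248.71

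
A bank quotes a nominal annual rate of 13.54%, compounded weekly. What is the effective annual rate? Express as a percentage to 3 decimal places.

14.479%

EAR = (1 + 13.54%/52)^52 − 1 = (1 + 0.00260385)^52 − 1.
(1 + 0.00260385)^52 ≈ 1.144793, so EAR ≈ 14.47932%.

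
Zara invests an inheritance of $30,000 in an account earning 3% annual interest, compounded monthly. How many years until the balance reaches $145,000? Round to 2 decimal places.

52.58 years

We need (1 + 0.0025)^(12t) = 4.8333, so 12t = ln 4.8333 / ln 1.0025 ≈ 631.0020.
t ≈ 631.0020/12 = 52.5835 years.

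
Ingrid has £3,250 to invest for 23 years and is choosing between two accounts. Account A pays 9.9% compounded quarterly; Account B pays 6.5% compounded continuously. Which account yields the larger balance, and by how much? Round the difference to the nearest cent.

Account A growth factor: (1 + 0.02475)^92 ≈ 9.4808938236; balance ≈ 30,812.9049.
Account B growth factor: e^(0.065·23) = e^1.495 ≈ 4.4593365528; balance ≈ 14,492.8438.
Account A is larger by 16,320.0611.

Account A, by £16,320.06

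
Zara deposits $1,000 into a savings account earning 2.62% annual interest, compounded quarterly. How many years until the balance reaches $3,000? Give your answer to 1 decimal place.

42.1 years

We need (1 + 0.00655)^(4t) = 3, so 4t = ln 3 / ln 1.00655 ≈ 168.2758.
t ≈ 168.2758/4 = 42.0689 years.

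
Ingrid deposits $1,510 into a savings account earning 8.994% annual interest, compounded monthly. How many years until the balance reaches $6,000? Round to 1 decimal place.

15.4 years

(1 + 0.007495)^(12t) = 6,000/1,510 = 3.9735.
12t·ln(1 + 0.007495) = ln(3.9735); 12t = 1.3796/0.00746705 ≈ 184.7650.
t ≈ 15.3971 years.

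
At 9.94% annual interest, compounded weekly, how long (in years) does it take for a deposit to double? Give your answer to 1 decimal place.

(1 + 0.00191154)^(52t) = 2.
52t = ln 2 / ln(1 + 0.00191154) ≈ 0.69315/0.00190971 ≈ 362.9587.
t ≈ 6.9800.

7.0 years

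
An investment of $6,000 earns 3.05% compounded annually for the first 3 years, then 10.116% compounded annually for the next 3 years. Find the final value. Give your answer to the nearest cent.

Phase 1: 6,000·(1 + 0.0305)^3 ≈ 6,565.9147.
Phase 2: 6,565.9147·(1 + 0.10116)^3 ≈ 8,766.9094.

$8,766.91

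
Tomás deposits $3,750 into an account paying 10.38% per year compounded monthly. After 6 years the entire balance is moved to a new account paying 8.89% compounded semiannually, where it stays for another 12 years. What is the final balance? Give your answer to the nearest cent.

Phase 1: 3,750·(1 + 0.00865)^72 ≈ 6,971.8294.
Phase 2: 6,971.8294·(1 + 0.04445)^24 ≈ 19,799.3282.

$19,799.33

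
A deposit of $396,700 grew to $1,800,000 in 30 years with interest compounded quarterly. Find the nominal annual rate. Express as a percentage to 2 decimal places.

5.07%

The 120-period growth factor is 1,800,000/396,700 = 4.53743.
r/4 = 4.53743^(1/120) − 1 ≈ 0.0126828, so r ≈ 4·0.0126828 = 5.07311%.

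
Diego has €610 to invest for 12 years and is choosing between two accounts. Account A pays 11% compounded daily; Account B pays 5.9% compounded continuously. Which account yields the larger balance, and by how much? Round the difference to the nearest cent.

Account A growth factor: (1 + 0.11/365)^4380 ≈ 3.742677019; balance ≈ 2,283.0330.
Account B growth factor: e^(0.059·12) = e^0.708 ≈ 2.029927341; balance ≈ 1,238.2557.
Account A is larger by 1,044.7773.

Account A, by €1,044.78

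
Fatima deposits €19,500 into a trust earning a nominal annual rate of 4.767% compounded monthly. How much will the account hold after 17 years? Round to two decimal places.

Growth factor = (1 + 0.0039725)^204 ≈ 2.2451775683.
A ≈ 19,500 × 2.2451775683 ≈ 43,780.9626.

€43,780.96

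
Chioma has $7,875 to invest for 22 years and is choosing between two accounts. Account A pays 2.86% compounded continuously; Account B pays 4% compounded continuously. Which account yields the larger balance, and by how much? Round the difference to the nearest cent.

Account B, by $4,211.48

Account A growth factor: e^(0.0286·22) = e^0.6292 ≈ 1.8761090915; balance ≈ 14,774.3591.
Account B growth factor: e^(0.04·22) = e^0.88 ≈ 2.4108997064; balance ≈ 18,985.8352.
Account B is larger by 4,211.4761.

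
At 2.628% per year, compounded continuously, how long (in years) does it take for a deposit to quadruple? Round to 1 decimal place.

e^(0.02628t) = 4, so 0.02628t = ln 4 ≈ 1.3863.
t ≈ 1.3863/0.02628 ≈ 52.7509.

52.8 years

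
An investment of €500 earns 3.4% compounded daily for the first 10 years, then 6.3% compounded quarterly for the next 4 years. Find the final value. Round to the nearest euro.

After 10 years at 3.4%: 500 × 1.40492534 ≈ 702.4627.
Then 4 years at 6.3%: 702.4627 × 1.28407176 ≈ 902.0125.

€902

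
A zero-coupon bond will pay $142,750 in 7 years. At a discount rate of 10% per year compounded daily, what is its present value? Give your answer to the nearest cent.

Periodic rate = 10%/365 = 0.000273973; 2555 periods.
P = 142,750/(1 + 0.1/365)^2555 ≈ 142,750/2.01355965241 ≈ 70,894.3486.

$70,894.35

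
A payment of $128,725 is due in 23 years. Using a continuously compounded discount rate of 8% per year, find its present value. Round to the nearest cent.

$20,443.77

P = A·e^(−rt) = 128,725·e^(−1.84).
e^(−1.84) ≈ 0.158817426107, so P ≈ 20,443.7732.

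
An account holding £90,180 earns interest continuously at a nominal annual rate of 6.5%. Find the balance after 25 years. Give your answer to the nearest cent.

£457,971.83

A = P·e^(rt) = 90,180·e^(0.065·25) = 90,180·e^1.625.
e^1.625 ≈ 5.07841903718, so A ≈ 457,971.8288.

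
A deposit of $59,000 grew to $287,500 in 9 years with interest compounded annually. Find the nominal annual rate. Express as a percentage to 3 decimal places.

19.240%

The 9-period growth factor is 287,500/59,000 = 4.87288.
r = 4.87288^(1/9) − 1 ≈ 0.192396, i.e. 19.23964%.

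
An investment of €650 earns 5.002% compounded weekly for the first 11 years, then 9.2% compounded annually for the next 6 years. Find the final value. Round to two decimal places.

Phase 1: 650·(1 + 0.05002/52)^572 ≈ 1,126.5644.
Phase 2: 1,126.5644·(1 + 0.092)^6 ≈ 1,910.2572.

€1,910.26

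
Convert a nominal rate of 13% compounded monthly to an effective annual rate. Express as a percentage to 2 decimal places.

13.80%

EAR = (1 + 13%/12)^12 − 1 = (1 + 0.0108333)^12 − 1.
(1 + 0.0108333)^12 ≈ 1.138032, so EAR ≈ 13.80325%.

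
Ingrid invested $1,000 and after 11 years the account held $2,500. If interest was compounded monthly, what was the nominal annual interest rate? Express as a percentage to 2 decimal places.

(1 + r/12)^132 = 2,500/1,000 = 2.5.
1 + r/12 = 2.5^(1/132) ≈ 1.006966, so r/12 ≈ 0.00696575.
r ≈ 12·0.00696575 = 8.35889%.

8.36%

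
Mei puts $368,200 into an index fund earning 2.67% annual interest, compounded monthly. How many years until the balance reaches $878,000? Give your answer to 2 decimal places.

We need (1 + 0.002225)^(12t) = 2.3846, so 12t = ln 2.3846 / ln 1.002225 ≈ 391.0053.
t ≈ 391.0053/12 = 32.5838 years.

32.58 years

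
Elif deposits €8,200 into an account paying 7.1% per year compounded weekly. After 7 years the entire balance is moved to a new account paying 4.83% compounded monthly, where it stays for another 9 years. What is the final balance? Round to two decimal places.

€20,793.13

Phase 1: 8,200·(1 + 0.071/52)^364 ≈ 13,474.4482.
Phase 2: 13,474.4482·(1 + 0.004025)^108 ≈ 20,793.1306.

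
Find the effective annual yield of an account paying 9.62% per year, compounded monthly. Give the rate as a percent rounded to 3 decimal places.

10.056%

EAR = (1 + 9.62%/12)^12 − 1 = (1 + 0.00801667)^12 − 1.
(1 + 0.00801667)^12 ≈ 1.100557, so EAR ≈ 10.05570%.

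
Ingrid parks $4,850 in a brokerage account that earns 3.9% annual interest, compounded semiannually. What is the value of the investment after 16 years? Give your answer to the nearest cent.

Growth factor = (1 + 0.0195)^32 ≈ 1.855202683.
A ≈ 4,850 × 1.855202683 ≈ 8,997.7330.

$8,997.73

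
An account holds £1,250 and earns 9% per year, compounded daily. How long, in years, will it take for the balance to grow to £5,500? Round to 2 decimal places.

We need (1 + 0.000246575)^(365t) = 4.4, so 365t = ln 4.4 / ln 1.000247 ≈ 6009.4703.
t ≈ 6009.4703/365 = 16.4643 years.

16.46 years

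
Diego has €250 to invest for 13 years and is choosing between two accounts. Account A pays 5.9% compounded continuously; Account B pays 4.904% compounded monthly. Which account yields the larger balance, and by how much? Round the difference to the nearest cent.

Account A growth factor: e^(0.059·13) = e^0.767 ≈ 2.15329666; balance ≈ 538.3242.
Account B growth factor: (1 + 0.04904/12)^156 ≈ 1.88932736; balance ≈ 472.3318.
Account A is larger by 65.9923.

Account A, by €65.99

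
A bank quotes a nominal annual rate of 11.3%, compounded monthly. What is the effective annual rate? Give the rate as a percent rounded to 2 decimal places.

One year is 12 periods at 0.00941667 each: (1 + 0.00941667)^12 ≈ 1.11904.
EAR = 1.11904 − 1 ≈ 11.90401%.

11.90%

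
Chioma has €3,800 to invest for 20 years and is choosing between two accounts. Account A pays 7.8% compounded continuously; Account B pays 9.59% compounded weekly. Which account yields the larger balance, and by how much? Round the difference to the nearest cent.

Account B, by €7,738.68

A: e^(0.078·20) = e^1.56 ≈ 4.7588212451, so 3,800 × 4.7588212451 ≈ 18,083.5207.
B: (1 + 0.0959/52)^1040 ≈ 6.7953160195, so 3,800 × 6.7953160195 ≈ 25,822.2009.
Difference ≈ 7,738.6801 in favor of B.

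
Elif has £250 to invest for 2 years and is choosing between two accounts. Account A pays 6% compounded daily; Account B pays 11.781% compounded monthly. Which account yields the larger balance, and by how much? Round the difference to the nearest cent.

Account B, by £34.19

Account A growth factor: (1 + 0.06/365)^730 ≈ 1.12748573; balance ≈ 281.8714.
Account B growth factor: (1 + 0.0098175)^24 ≈ 1.2642397; balance ≈ 316.0599.
Account B is larger by 34.1885.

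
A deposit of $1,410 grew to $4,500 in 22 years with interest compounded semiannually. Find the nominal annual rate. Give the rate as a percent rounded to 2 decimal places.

The 44-period growth factor is 4,500/1,410 = 3.19149.
r/2 = 3.19149^(1/44) − 1 ≈ 0.0267256, so r ≈ 2·0.0267256 = 5.34512%.

5.35%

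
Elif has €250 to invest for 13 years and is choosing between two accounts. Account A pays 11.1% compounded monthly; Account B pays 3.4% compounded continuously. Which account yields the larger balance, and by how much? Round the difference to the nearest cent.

Account A growth factor: (1 + 0.00925)^156 ≈ 4.205389837; balance ≈ 1,051.3475.
Account B growth factor: e^(0.034·13) = e^0.442 ≈ 1.55581574; balance ≈ 388.9539.
Account A is larger by 662.3935.

Account A, by €662.39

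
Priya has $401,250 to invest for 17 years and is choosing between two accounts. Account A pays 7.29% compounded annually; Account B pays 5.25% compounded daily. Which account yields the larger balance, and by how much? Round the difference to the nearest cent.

Account A, by $347,678.03

A: (1 + 0.0729)^17 ≈ 3.307555725966, so 401,250 × 3.307555725966 ≈ 1,327,156.7350.
B: (1 + 0.0525/365)^6205 ≈ 2.44106841755, so 401,250 × 2.44106841755 ≈ 979,478.7025.
Difference ≈ 347,678.0325 in favor of A.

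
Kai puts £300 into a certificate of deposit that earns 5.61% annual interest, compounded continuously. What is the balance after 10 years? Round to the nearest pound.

A = P·e^(rt) = 300·e^(0.0561·10) = 300·e^0.561.
e^0.561 ≈ 1.75242405, so A ≈ 525.7272.

£526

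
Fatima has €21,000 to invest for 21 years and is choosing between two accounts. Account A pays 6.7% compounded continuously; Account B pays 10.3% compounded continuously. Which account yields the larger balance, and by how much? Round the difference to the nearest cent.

Account B, by €96,883.59

A: e^(0.067·21) = e^1.407 ≈ 4.0836859512, so 21,000 × 4.0836859512 ≈ 85,757.4050.
B: e^(0.103·21) = e^2.163 ≈ 8.69719013061, so 21,000 × 8.69719013061 ≈ 182,640.9927.
Difference ≈ 96,883.5878 in favor of B.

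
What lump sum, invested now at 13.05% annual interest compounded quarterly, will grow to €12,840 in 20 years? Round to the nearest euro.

Growth factor = (1 + 0.032625)^80 ≈ 13.044000706.
P = 12,840/13.044000706 ≈ 984.3606.

€984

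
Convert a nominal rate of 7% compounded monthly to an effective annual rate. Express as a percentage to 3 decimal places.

7.229%

One year is 12 periods at 0.00583333 each: (1 + 0.00583333)^12 ≈ 1.07229.
EAR = 1.07229 − 1 ≈ 7.22901%.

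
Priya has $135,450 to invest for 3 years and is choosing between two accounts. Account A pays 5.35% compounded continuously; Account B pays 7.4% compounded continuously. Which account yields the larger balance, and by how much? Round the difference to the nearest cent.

Account A growth factor: e^(0.0535·3) = e^0.1605 ≈ 1.17409777314; balance ≈ 159,031.5434.
Account B growth factor: e^(0.074·3) = e^0.222 ≈ 1.24857137786; balance ≈ 169,118.9931.
Account B is larger by 10,087.4498.

Account B, by $10,087.45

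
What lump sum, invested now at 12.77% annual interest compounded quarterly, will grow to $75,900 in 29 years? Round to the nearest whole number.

Periodic rate = 12.77%/4 = 0.031925; 116 periods.
P = 75,900/(1 + 0.031925)^116 ≈ 75,900/38.298657371 ≈ 1,981.7927.

$1,982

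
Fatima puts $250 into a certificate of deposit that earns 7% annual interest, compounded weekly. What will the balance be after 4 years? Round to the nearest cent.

$330.72

Growth factor = (1 + 0.07/52)^208 ≈ 1.3228807.
A ≈ 250 × 1.3228807 ≈ 330.7202.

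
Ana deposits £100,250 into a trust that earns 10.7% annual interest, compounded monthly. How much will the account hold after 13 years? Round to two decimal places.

Periodic rate = 10.7%/12 = 0.00891667; periods = 12·13 = 156.
A = 100,250·(1 + 0.107/12)^156 ≈ 100,250·3.99416712553 ≈ 400,415.2543.

£400,415.25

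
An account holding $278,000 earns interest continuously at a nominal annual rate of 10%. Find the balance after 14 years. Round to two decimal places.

A = P·e^(rt) = 278,000·e^(0.1·14) = 278,000·e^1.4.
e^1.4 ≈ 4.055199966845, so A ≈ 1,127,345.5908.

$1,127,345.59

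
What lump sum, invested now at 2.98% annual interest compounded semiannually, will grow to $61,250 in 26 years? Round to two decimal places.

$28,385.53

Growth factor = (1 + 0.0149)^52 ≈ 2.157789773.
P = 61,250/2.157789773 ≈ 28,385.5271.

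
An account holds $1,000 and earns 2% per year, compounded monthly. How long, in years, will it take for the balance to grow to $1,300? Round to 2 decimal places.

13.13 years

(1 + 0.00166667)^(12t) = 1,300/1,000 = 1.3.
12t·ln(1 + 0.00166667) = ln(1.3); 12t = 0.26236/0.00166528 ≈ 157.5497.
t ≈ 13.1291 years.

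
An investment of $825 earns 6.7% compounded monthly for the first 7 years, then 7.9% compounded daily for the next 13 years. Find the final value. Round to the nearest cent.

$3,677.42

After 7 years at 6.7%: 825 × 1.59631135 ≈ 1,316.9569.
Then 13 years at 7.9%: 1,316.9569 × 2.79236491 ≈ 3,677.4241.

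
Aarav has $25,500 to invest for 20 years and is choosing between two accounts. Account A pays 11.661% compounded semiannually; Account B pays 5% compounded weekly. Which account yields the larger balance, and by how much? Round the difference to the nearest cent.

Account A, by $176,739.20

Account A growth factor: (1 + 0.058305)^40 ≈ 9.64792500253; balance ≈ 246,022.0876.
Account B growth factor: (1 + 0.05/52)^1040 ≈ 2.716976113; balance ≈ 69,282.8909.
Account A is larger by 176,739.1967.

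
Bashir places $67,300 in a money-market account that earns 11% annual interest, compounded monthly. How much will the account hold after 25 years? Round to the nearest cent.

Periodic rate = 11%/12 = 0.00916667; periods = 12·25 = 300.
A = 67,300·(1 + 0.11/12)^300 ≈ 67,300·15.44788858902 ≈ 1,039,642.9020.

$1,039,642.90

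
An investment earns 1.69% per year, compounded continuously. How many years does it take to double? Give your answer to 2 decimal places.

e^(0.0169t) = 2, so 0.0169t = ln 2 ≈ 0.69315.
t ≈ 0.69315/0.0169 ≈ 41.0146.

41.01 years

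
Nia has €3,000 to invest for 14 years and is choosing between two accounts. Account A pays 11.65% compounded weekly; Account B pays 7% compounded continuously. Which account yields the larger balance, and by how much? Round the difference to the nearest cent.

Account A growth factor: (1 + 0.1165/52)^728 ≈ 5.0996692802; balance ≈ 15,299.0078.
Account B growth factor: e^(0.07·14) = e^0.98 ≈ 2.664456242; balance ≈ 7,993.3687.
Account A is larger by 7,305.6391.

Account A, by €7,305.64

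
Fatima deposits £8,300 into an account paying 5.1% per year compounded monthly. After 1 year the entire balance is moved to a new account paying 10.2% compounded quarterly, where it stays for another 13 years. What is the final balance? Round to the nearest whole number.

After 1 years at 5.1%: 8,300 × 1.052209176 ≈ 8,733.3362.
Then 13 years at 10.2%: 8,733.3362 × 3.7038600166 ≈ 32,347.0546.

£32,347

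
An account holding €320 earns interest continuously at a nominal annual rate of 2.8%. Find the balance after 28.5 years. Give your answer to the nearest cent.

€710.75

A = P·e^(rt) = 320·e^(0.028·28.5) = 320·e^0.798.
e^0.798 ≈ 2.22109429, so A ≈ 710.7502.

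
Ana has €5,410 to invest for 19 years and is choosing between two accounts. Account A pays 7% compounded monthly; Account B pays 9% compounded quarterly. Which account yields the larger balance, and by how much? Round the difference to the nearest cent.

Account A growth factor: (1 + 0.07/12)^228 ≈ 3.7664610734; balance ≈ 20,376.5544.
Account B growth factor: (1 + 0.0225)^76 ≈ 5.4251539616; balance ≈ 29,350.0829.
Account B is larger by 8,973.5285.

Account B, by €8,973.53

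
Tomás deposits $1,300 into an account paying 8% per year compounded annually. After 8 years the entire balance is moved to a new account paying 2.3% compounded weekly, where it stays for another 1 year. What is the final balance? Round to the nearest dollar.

After 8 years at 8%: 1,300 × 1.85093021 ≈ 2,406.2093.
Then 1 years at 2.3%: 2,406.2093 × 1.023261336 ≈ 2,462.1809.

$2,462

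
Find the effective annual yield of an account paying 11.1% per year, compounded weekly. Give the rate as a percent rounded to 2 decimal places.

11.73%

One year is 52 periods at 0.00213462 each: (1 + 0.00213462)^52 ≈ 1.117263.
EAR = 1.117263 − 1 ≈ 11.72627%.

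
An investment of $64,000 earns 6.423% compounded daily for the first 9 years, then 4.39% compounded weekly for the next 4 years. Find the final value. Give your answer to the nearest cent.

$135,969.17

After 9 years at 6.423%: 64,000 × 1.78250404703 ≈ 114,080.2590.
Then 4 years at 4.39%: 114,080.2590 × 1.19187287949 ≈ 135,969.1668.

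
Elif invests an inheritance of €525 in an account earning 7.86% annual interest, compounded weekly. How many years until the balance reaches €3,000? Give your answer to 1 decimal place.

22.2 years

We need (1 + 0.00151154)^(52t) = 5.7143, so 52t = ln 5.7143 / ln 1.001512 ≈ 1153.9807.
t ≈ 1153.9807/52 = 22.1919 years.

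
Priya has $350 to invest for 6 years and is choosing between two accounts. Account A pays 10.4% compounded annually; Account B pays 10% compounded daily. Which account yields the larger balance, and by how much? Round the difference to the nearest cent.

Account B, by $3.99

Account A growth factor: (1 + 0.104)^6 ≈ 1.81056633; balance ≈ 633.6982.
Account B growth factor: (1 + 0.1/365)^2190 ≈ 1.82196907; balance ≈ 637.6892.
Account B is larger by 3.9910.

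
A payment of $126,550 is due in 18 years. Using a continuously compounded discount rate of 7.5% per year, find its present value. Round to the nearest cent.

$32,806.85

P = A·e^(−rt) = 126,550·e^(−1.35).
e^(−1.35) ≈ 0.259240260646, so P ≈ 32,806.8550.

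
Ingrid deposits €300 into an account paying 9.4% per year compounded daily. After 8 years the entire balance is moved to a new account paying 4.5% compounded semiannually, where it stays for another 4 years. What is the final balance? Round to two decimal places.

€760.28

Phase 1: 300·(1 + 0.094/365)^2920 ≈ 636.3099.
Phase 2: 636.3099·(1 + 0.0225)^8 ≈ 760.2828.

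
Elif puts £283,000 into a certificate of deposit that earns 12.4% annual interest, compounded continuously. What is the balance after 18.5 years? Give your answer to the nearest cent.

A = P·e^(rt) = 283,000·e^(0.124·18.5) = 283,000·e^2.294.
e^2.294 ≈ 9.914516536837, so A ≈ 2,805,808.1799.

£2,805,808.18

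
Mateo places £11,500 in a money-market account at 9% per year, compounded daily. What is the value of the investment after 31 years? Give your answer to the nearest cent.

£187,167.35

Periodic rate = 9%/365 = 0.000246575; periods = 365·31 = 11315.
A = 11,500·(1 + 0.09/365)^11315 ≈ 11,500·16.2754214602 ≈ 187,167.3468.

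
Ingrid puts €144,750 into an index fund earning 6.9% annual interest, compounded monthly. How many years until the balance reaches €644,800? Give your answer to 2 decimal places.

21.71 years

We need (1 + 0.00575)^(12t) = 4.4546, so 12t = ln 4.4546 / ln 1.00575 ≈ 260.5605.
t ≈ 260.5605/12 = 21.7134 years.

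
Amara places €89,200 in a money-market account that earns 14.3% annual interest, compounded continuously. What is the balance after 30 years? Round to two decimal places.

€6,508,608.99

A = P·e^(rt) = 89,200·e^(0.143·30) = 89,200·e^4.29.
e^4.29 ≈ 72.96646849963, so A ≈ 6,508,608.9902.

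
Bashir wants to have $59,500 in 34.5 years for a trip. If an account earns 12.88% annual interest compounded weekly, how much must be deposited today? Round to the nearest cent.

Growth factor = (1 + 0.1288/52)^1794 ≈ 84.614516594.
P = 59,500/84.614516594 ≈ 703.1890.

$703.19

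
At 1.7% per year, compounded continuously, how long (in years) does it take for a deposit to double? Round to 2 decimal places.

e^(0.017t) = 2, so 0.017t = ln 2 ≈ 0.69315.
t ≈ 0.69315/0.017 ≈ 40.7734.

40.77 years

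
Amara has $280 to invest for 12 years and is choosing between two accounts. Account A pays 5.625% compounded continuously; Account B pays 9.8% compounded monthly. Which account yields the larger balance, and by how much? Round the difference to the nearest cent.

Account B, by $353.33

A: e^(0.05625·12) = e^0.675 ≈ 1.96403298, so 280 × 1.96403298 ≈ 549.9292.
B: (1 + 0.098/12)^144 ≈ 3.22593872, so 280 × 3.22593872 ≈ 903.2628.
Difference ≈ 353.3336 in favor of B.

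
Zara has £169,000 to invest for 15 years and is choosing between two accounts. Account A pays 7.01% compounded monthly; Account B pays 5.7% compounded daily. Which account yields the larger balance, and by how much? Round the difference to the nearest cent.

Account A, by £84,834.81

Account A growth factor: (1 + 0.0701/12)^180 ≈ 2.85319851921; balance ≈ 482,190.5497.
Account B growth factor: (1 + 0.057/365)^5475 ≈ 2.35121742376; balance ≈ 397,355.7446.
Account A is larger by 84,834.8051.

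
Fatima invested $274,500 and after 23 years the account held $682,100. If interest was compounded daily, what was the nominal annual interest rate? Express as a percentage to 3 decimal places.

(1 + r/365)^8395 = 682,100/274,500 = 2.48488.
1 + r/365 = 2.48488^(1/8395) ≈ 1.000108, so r/365 ≈ 0.000108431.
r ≈ 365·0.000108431 = 3.95771%.

3.958%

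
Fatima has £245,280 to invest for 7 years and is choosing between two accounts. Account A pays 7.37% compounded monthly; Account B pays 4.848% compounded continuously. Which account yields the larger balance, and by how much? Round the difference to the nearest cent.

Account A growth factor: (1 + 0.0737/12)^84 ≈ 1.6725045173; balance ≈ 410,231.9080.
Account B growth factor: e^(0.04848·7) = e^0.33936 ≈ 1.40404871178; balance ≈ 344,385.0680.
Account A is larger by 65,846.8400.

Account A, by £65,846.84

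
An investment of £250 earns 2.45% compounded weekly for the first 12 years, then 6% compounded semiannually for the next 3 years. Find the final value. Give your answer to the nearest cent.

After 12 years at 2.45%: 250 × 1.341691 ≈ 335.4228.
Then 3 years at 6%: 335.4228 × 1.1940523 ≈ 400.5123.

£400.51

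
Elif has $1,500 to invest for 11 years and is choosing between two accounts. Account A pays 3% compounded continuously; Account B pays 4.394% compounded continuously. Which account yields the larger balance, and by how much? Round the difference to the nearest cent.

Account B, by $345.77

A: e^(0.03·11) = e^0.33 ≈ 1.390968128, so 1,500 × 1.390968128 ≈ 2,086.4522.
B: e^(0.04394·11) = e^0.48334 ≈ 1.621481115, so 1,500 × 1.621481115 ≈ 2,432.2217.
Difference ≈ 345.7695 in favor of B.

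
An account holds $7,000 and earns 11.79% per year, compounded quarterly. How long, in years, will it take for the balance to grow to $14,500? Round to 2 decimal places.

6.27 years

We need (1 + 0.029475)^(4t) = 2.0714, so 4t = ln 2.0714 / ln 1.029475 ≈ 25.0693.
t ≈ 25.0693/4 = 6.2673 years.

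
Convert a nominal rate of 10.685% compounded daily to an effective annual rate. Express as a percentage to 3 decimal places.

11.275%

EAR = (1 + 10.685%/365)^365 − 1 = (1 + 0.00029274)^365 − 1.
(1 + 0.00029274)^365 ≈ 1.11275, so EAR ≈ 11.27499%.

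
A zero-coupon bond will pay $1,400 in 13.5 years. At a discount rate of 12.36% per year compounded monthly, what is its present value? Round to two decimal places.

Growth factor = (1 + 0.0103)^162 ≈ 5.259654105.
P = 1,400/5.259654105 ≈ 266.1772.

$266.18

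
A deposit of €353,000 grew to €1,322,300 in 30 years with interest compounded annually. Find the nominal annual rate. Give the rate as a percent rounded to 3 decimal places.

4.501%

(1 + r)^30 = 1,322,300/353,000 = 3.74589.
1 + r = 3.74589^(1/30) ≈ 1.045005, so r ≈ 0.0450053.
r ≈ 4.50053%.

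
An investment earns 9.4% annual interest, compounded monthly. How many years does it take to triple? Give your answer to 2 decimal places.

11.73 years

(1 + 0.00783333)^(12t) = 3.
12t = ln 3 / ln(1 + 0.00783333) ≈ 1.0986/0.00780281 ≈ 140.7970.
t ≈ 11.7331.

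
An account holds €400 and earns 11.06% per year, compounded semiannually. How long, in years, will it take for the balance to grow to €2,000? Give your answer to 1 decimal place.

(1 + 0.0553)^(2t) = 2,000/400 = 5.
2t·ln(1 + 0.0553) = ln(5); 2t = 1.6094/0.0538251 ≈ 29.9013.
t ≈ 14.9506 years.

15.0 years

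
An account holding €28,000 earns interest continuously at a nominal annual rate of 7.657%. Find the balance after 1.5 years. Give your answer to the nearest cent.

A = P·e^(rt) = 28,000·e^(0.07657·1.5) = 28,000·e^0.114855.
e^0.114855 ≈ 1.1217107777, so A ≈ 31,407.9018.

€31,407.90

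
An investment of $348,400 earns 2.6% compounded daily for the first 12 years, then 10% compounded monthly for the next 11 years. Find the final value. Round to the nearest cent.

Phase 1: 348,400·(1 + 0.026/365)^4380 ≈ 475,963.0062.
Phase 2: 475,963.0062·(1 + 0.1/12)^132 ≈ 1,423,369.3258.

$1,423,369.33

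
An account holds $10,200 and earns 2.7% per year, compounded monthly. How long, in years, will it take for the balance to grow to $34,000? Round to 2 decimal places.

44.64 years

We need (1 + 0.00225)^(12t) = 3.3333, so 12t = ln 3.3333 / ln 1.00225 ≈ 535.7008.
t ≈ 535.7008/12 = 44.6417 years.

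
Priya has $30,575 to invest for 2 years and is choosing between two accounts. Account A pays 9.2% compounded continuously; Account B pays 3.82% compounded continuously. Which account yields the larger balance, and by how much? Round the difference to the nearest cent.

Account A, by $3,749.15

Account A growth factor: e^(0.092·2) = e^0.184 ≈ 1.2020158231; balance ≈ 36,751.6338.
Account B growth factor: e^(0.0382·2) = e^0.0764 ≈ 1.0793942455; balance ≈ 33,002.4791.
Account A is larger by 3,749.1547.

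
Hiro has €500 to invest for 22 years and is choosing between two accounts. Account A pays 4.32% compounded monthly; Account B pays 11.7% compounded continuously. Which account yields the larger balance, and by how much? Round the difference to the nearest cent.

Account A growth factor: (1 + 0.0036)^264 ≈ 2.582333312; balance ≈ 1,291.1667.
Account B growth factor: e^(0.117·22) = e^2.574 ≈ 13.1181924; balance ≈ 6,559.0962.
Account B is larger by 5,267.9295.

Account B, by €5,267.93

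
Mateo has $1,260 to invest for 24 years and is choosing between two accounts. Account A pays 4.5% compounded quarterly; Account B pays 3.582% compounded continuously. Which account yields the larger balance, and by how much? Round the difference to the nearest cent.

Account A, by $711.36

A: (1 + 0.01125)^96 ≈ 2.926977093, so 1,260 × 2.926977093 ≈ 3,687.9911.
B: e^(0.03582·24) = e^0.85968 ≈ 2.362404603, so 1,260 × 2.362404603 ≈ 2,976.6298.
Difference ≈ 711.3613 in favor of A.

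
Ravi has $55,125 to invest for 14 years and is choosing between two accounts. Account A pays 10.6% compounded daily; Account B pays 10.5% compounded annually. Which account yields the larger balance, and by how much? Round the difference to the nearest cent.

A: (1 + 0.106/365)^5110 ≈ 4.4096025328, so 55,125 × 4.4096025328 ≈ 243,079.3396.
B: (1 + 0.105)^14 ≈ 4.04642869977, so 55,125 × 4.04642869977 ≈ 223,059.3821.
Difference ≈ 20,019.9575 in favor of A.

Account A, by $20,019.96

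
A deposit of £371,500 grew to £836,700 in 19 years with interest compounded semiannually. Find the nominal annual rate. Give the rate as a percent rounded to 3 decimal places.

4.319%

The 38-period growth factor is 836,700/371,500 = 2.25222.
r/2 = 2.25222^(1/38) − 1 ≈ 0.0215961, so r ≈ 2·0.0215961 = 4.31922%.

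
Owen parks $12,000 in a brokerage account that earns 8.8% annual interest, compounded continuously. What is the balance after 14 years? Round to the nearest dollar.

$41,137

A = P·e^(rt) = 12,000·e^(0.088·14) = 12,000·e^1.232.
e^1.232 ≈ 3.4280788424, so A ≈ 41,136.9461.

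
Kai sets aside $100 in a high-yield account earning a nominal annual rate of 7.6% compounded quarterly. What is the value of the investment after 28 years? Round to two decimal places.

$823.21

Growth factor = (1 + 0.019)^112 ≈ 8.23206155.
A ≈ 100 × 8.23206155 ≈ 823.2062.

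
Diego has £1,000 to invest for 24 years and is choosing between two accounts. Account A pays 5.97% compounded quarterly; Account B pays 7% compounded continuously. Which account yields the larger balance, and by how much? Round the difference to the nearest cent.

A: (1 + 0.014925)^96 ≈ 4.146285782, so 1,000 × 4.146285782 ≈ 4,146.2858.
B: e^(0.07·24) = e^1.68 ≈ 5.365555971, so 1,000 × 5.365555971 ≈ 5,365.5560.
Difference ≈ 1,219.2702 in favor of B.

Account B, by £1,219.27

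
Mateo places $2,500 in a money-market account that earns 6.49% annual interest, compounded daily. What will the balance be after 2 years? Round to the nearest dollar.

Periodic rate = 6.49%/365 = 0.000177808; periods = 365·2 = 730.
A = 2,500·(1 + 0.0649/365)^730 ≈ 2,500·1.138587503 ≈ 2,846.4688.

$2,846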